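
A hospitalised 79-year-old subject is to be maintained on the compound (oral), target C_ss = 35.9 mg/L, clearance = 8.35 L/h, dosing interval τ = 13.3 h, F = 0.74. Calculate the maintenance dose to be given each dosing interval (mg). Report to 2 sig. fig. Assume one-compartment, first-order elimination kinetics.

At steady state, F × (Dose/τ) = Css × CL.
Dose = Css × CL × τ / F = 35.9 × 8.350 × 13.3 / 0.74 = 5388 mg

5400 mg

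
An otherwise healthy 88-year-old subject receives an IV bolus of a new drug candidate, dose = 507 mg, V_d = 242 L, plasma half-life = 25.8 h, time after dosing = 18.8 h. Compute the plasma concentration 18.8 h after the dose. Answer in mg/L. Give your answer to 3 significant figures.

1.26 mg/L

C₀ = Dose / Vd = 507.0 / 242 = 2.095 mg/L
k = ln2 / t½ = 0.693147 / 25.8 = 0.02687 h⁻¹
C = C₀ · e^(−k·t) = 2.095 × e^(−0.02687 × 18.8)
  = 2.095 × 0.6034 = 1.264 mg/L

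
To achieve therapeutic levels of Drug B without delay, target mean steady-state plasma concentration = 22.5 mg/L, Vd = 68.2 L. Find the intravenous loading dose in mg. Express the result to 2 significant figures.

LD = Css × Vd = 22.5 × 68.2 = 1535 mg

1500 mg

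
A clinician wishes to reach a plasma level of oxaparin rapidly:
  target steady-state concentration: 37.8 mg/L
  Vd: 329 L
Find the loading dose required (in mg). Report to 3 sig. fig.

12400 mg

LD = Css × Vd = 37.8 × 329 = 12440 mg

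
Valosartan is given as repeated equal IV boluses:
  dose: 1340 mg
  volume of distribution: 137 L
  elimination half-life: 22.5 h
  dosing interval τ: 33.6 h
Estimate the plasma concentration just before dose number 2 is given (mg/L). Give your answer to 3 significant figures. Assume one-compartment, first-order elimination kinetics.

3.47 mg/L

C₀ per dose = Dose / Vd = 1340 / 137 = 9.781 mg/L
k = ln2 / t½ = 0.693147 / 22.5 = 0.03081 h⁻¹
Fraction remaining after one interval: r = e^(−kτ) = e^(−0.03081 × 33.6) = 0.3551
Before dose 2, 1 dose has been given (aged 1τ).
C_trough = C₀ × r = 9.781 × 0.3551 = 3.473 mg/L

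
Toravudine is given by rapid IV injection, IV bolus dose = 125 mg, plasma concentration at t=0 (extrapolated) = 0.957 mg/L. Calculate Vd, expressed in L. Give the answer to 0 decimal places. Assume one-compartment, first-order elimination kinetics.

131 L

Vd = Dose / C₀ = 125.0 / 0.957 = 130.6 L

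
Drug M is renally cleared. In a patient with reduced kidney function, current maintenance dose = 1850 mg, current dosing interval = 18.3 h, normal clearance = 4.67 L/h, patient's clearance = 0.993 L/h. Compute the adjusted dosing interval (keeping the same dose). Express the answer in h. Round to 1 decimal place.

86.1 h

To keep the same average steady-state level, dosing rate must scale with clearance.
CL ratio = 0.993 / 4.67 = 0.2126
New interval (same dose) = 18.3 / 0.2126 = 86.08 h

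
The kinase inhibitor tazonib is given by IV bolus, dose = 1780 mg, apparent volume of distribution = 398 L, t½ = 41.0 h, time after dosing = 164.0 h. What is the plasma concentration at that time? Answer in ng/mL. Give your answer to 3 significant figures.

C₀ = Dose / Vd = 1780 / 398 = 4.472 mg/L
k = ln2 / t½ = 0.693147 / 41.0 = 0.01691 h⁻¹
t / t½ = 164.0 / 41.0 = 4 half-lives
C = C₀ × (1/2)^4 = 4.472 × 0.06250 = 0.2795 mg/L
Convert: 0.2795 mg/L × 1000 = 279.5 ng/mL

280 ng/mL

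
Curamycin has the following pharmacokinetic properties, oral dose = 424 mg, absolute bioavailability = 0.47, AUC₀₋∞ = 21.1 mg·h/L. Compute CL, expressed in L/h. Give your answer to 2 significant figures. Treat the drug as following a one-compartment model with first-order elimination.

9.4 L/h

CL = F·Dose / AUC = 0.47 × 424 / 21.1 = 9.445 L/h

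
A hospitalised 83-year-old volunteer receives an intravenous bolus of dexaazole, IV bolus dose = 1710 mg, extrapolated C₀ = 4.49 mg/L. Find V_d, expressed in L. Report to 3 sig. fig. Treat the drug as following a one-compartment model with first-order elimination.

381 L

Vd = Dose / C₀ = 1710 / 4.49 = 380.8 L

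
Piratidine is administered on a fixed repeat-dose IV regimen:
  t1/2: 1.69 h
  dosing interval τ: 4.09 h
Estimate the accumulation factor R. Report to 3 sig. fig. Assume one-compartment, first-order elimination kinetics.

1.23

k = ln2 / t½ = 0.693147 / 1.69 = 0.4101 h⁻¹
e^(−kτ) = e^(−0.4101 × 4.09) = 0.1869
Accumulation ratio R = 1 / (1 − e^(−kτ)) = 1 / (1 − 0.1869) = 1.230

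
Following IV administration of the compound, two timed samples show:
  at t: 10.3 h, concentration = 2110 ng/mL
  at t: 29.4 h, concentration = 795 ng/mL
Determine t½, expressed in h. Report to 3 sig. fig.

13.6 h

k = ln(C₁/C₂) / (t₂ − t₁) = ln(2110/795) / (29.4 − 10.3)
  = 0.9761 / 19.10 = 0.05110 h⁻¹
t½ = ln2 / k = 0.693147 / 0.05110 = 13.56 h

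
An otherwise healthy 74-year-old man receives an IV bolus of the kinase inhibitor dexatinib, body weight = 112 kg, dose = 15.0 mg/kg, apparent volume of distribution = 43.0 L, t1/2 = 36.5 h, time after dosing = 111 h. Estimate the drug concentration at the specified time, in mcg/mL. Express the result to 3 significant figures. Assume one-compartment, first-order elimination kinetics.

4.75 mcg/mL

Total dose = 15.0 × 112 = 1680 mg
C₀ = Dose / Vd = 1680 / 43.0 = 39.07 mg/L
k = ln2 / t½ = 0.693147 / 36.5 = 0.01899 h⁻¹
C = C₀ · e^(−k·t) = 39.07 × e^(−0.01899 × 111)
  = 39.07 × 0.1215 = 4.747 mg/L
(4.747 mg/L = 4.747 mcg/mL)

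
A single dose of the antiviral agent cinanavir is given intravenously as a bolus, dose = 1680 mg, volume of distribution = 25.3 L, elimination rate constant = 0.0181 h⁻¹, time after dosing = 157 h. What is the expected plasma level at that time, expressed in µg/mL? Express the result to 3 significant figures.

C₀ = Dose / Vd = 1680 / 25.3 = 66.40 mg/L
C = C₀ · e^(−k·t) = 66.40 × e^(−0.01810 × 157)
  = 66.40 × 0.05833 = 3.873 mg/L
(3.873 mg/L = 3.873 µg/mL)

3.87 µg/mL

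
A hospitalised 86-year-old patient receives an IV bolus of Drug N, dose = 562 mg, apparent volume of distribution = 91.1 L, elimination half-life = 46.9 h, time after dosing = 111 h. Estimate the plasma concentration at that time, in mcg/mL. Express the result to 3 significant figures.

C₀ = Dose / Vd = 562.0 / 91.1 = 6.169 mg/L
k = ln2 / t½ = 0.693147 / 46.9 = 0.01478 h⁻¹
C = C₀ · e^(−k·t) = 6.169 × e^(−0.01478 × 111)
  = 6.169 × 0.1939 = 1.196 mg/L
(1.196 mg/L = 1.196 mcg/mL)

1.20 mcg/mL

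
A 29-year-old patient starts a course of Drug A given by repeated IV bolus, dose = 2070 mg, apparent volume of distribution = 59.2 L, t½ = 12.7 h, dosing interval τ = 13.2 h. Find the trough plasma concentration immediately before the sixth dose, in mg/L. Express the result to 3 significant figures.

C₀ per dose = Dose / Vd = 2070 / 59.2 = 34.97 mg/L
k = ln2 / t½ = 0.693147 / 12.7 = 0.05458 h⁻¹
Fraction remaining after one interval: r = e^(−kτ) = e^(−0.05458 × 13.2) = 0.4865
Before dose 6, 5 doses have been given (aged 1τ, 2τ, 3τ, 4τ, 5τ).
C_trough = C₀ × (r + r² + … + r^5) = C₀ × r(1−r^5)/(1−r)
        = 34.97 × 0.4865 × (1 − 0.02725) / (1 − 0.4865) = 32.23 mg/L

32.2 mg/L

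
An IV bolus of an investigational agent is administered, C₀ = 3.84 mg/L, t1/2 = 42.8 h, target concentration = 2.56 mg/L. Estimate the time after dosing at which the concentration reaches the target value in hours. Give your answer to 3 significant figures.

25.0 h

k = ln2 / t½ = 0.693147 / 42.8 = 0.01620 h⁻¹
t = ln(C₀ / C) / k = ln(3.840 / 2.56) / 0.01620
  = ln(1.500) / 0.01620 = 0.4055 / 0.01620 = 25.03 h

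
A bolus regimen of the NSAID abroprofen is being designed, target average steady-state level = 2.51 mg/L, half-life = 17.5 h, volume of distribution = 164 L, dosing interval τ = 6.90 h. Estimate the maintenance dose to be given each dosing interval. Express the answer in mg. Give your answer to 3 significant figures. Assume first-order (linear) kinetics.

k = ln2 / t½ = 0.693147 / 17.5 = 0.03961 h⁻¹
CL = k × Vd = 0.03961 × 164 = 6.496 L/h
At steady state, Dose/τ = Css × CL.
Dose = Css × CL × τ = 2.51 × 6.496 × 6.90 = 112.5 mg

113 mg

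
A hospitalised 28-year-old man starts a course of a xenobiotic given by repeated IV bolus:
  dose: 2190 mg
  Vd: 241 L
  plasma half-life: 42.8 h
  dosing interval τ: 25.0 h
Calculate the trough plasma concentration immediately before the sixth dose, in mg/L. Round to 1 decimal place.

C₀ per dose = Dose / Vd = 2190 / 241 = 9.087 mg/L
k = ln2 / t½ = 0.693147 / 42.8 = 0.01620 h⁻¹
Fraction remaining after one interval: r = e^(−kτ) = e^(−0.01620 × 25.0) = 0.6670
Before dose 6, 5 doses have been given (aged 1τ, 2τ, 3τ, 4τ, 5τ).
C_trough = C₀ × (r + r² + … + r^5) = C₀ × r(1−r^5)/(1−r)
        = 9.087 × 0.6670 × (1 − 0.1320) / (1 − 0.6670) = 15.80 mg/L

15.8 mg/L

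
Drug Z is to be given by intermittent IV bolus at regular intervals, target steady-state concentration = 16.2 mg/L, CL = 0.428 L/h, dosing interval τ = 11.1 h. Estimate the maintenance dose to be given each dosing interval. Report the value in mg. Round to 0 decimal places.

77 mg

At steady state, Dose/τ = Css × CL.
Dose = Css × CL × τ = 16.2 × 0.4280 × 11.1 = 76.96 mg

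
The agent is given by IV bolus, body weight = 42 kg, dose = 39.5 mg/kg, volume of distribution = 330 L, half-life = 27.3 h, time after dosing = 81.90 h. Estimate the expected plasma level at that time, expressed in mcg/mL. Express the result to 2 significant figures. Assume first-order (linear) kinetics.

Total dose = 39.5 × 42 = 1659 mg
C₀ = Dose / Vd = 1659 / 330 = 5.027 mg/L
k = ln2 / t½ = 0.693147 / 27.3 = 0.02539 h⁻¹
t / t½ = 81.90 / 27.3 = 3 half-lives
C = C₀ × (1/2)^3 = 5.027 × 0.1250 = 0.6284 mg/L
(0.6284 mg/L = 0.6284 mcg/mL)

0.63 mcg/mL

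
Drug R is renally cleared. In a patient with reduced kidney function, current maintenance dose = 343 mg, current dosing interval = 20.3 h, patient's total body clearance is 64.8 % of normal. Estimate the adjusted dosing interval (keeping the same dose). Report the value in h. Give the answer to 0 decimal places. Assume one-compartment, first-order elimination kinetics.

31 h

To keep the same average steady-state level, dosing rate must scale with clearance.
CL ratio = 64.8 / 100 = 0.6480
New interval (same dose) = 20.3 / 0.6480 = 31.33 h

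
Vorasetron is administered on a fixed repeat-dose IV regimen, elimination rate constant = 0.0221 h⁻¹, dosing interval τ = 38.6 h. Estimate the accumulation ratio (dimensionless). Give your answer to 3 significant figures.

1.74

e^(−kτ) = e^(−0.02210 × 38.6) = 0.4261
Accumulation ratio R = 1 / (1 − e^(−kτ)) = 1 / (1 − 0.4261) = 1.742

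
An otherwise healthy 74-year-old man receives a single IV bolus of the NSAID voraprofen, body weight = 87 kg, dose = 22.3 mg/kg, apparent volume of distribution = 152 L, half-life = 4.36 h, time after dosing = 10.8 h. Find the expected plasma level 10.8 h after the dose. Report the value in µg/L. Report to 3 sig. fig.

Total dose = 22.3 × 87 = 1940 mg
C₀ = Dose / Vd = 1940 / 152 = 12.76 mg/L
k = ln2 / t½ = 0.693147 / 4.36 = 0.1590 h⁻¹
C = C₀ · e^(−k·t) = 12.76 × e^(−0.1590 × 10.8)
  = 12.76 × 0.1796 = 2.292 mg/L
Convert: 2.292 mg/L × 1000 = 2292 µg/L

2290 µg/L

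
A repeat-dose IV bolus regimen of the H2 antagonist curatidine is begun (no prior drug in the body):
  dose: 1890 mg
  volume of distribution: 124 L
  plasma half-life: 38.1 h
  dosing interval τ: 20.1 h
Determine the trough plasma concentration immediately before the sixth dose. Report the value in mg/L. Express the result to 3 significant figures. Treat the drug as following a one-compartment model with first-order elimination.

C₀ per dose = Dose / Vd = 1890 / 124 = 15.24 mg/L
k = ln2 / t½ = 0.693147 / 38.1 = 0.01819 h⁻¹
Fraction remaining after one interval: r = e^(−kτ) = e^(−0.01819 × 20.1) = 0.6938
Before dose 6, 5 doses have been given (aged 1τ, 2τ, 3τ, 4τ, 5τ).
C_trough = C₀ × (r + r² + … + r^5) = C₀ × r(1−r^5)/(1−r)
        = 15.24 × 0.6938 × (1 − 0.1608) / (1 − 0.6938) = 28.98 mg/L

29.0 mg/L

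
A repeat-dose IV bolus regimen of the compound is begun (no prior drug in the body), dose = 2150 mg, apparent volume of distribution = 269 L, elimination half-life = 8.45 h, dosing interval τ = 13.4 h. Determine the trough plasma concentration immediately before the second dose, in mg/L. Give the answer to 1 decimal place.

C₀ per dose = Dose / Vd = 2150 / 269 = 7.993 mg/L
k = ln2 / t½ = 0.693147 / 8.45 = 0.08203 h⁻¹
Fraction remaining after one interval: r = e^(−kτ) = e^(−0.08203 × 13.4) = 0.3331
Before dose 2, 1 dose has been given (aged 1τ).
C_trough = C₀ × r = 7.993 × 0.3331 = 2.662 mg/L

2.7 mg/L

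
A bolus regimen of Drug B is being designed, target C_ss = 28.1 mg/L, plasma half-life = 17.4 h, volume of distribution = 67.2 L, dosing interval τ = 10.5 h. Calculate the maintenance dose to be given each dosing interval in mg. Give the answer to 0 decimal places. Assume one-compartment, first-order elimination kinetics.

k = ln2 / t½ = 0.693147 / 17.4 = 0.03984 h⁻¹
CL = k × Vd = 0.03984 × 67.2 = 2.677 L/h
At steady state, Dose/τ = Css × CL.
Dose = Css × CL × τ = 28.1 × 2.677 × 10.5 = 789.8 mg

790 mg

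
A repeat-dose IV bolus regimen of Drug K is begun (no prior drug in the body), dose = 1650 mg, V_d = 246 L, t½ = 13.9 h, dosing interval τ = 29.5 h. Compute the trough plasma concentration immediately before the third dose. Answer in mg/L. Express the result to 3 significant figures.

1.89 mg/L

C₀ per dose = Dose / Vd = 1650 / 246 = 6.707 mg/L
k = ln2 / t½ = 0.693147 / 13.9 = 0.04987 h⁻¹
Fraction remaining after one interval: r = e^(−kτ) = e^(−0.04987 × 29.5) = 0.2297
Before dose 3, 2 doses have been given (aged 1τ, 2τ).
C_trough = C₀ × (r + r²) = 6.707 × (0.2297 + 0.05276) = 1.894 mg/L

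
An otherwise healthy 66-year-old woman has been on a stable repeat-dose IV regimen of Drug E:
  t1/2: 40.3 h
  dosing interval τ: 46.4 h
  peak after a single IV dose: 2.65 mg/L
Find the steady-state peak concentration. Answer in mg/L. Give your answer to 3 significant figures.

4.82 mg/L

k = ln2 / t½ = 0.693147 / 40.3 = 0.01720 h⁻¹
e^(−kτ) = e^(−0.01720 × 46.4) = 0.4502
Accumulation ratio R = 1 / (1 − e^(−kτ)) = 1 / (1 − 0.4502) = 1.819
Steady-state peak = C₀ × R = 2.65 × 1.819 = 4.820 mg/L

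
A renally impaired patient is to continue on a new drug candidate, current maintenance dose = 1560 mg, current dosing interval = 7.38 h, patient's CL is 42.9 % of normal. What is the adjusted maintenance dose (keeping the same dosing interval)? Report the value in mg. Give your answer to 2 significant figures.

670 mg

To keep the same average steady-state level, dosing rate must scale with clearance.
CL ratio = 42.9 / 100 = 0.4290
New dose (same interval) = 1560 × 0.4290 = 669.2 mg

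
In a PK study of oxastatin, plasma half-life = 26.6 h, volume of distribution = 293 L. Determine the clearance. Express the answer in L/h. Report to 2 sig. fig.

7.6 L/h

k = ln2 / t½ = 0.693147 / 26.6 = 0.02606 h⁻¹
CL = k × Vd = 0.02606 × 293 = 7.636 L/h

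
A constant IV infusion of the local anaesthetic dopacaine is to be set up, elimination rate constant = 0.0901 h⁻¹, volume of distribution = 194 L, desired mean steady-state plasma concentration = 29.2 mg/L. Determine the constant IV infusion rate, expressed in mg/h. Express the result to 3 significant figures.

510 mg/h

CL = k × Vd = 0.09010 × 194 = 17.48 L/h
At steady state, infusion rate R₀ = Css × CL = 29.2 × 17.48 = 510.4 mg/h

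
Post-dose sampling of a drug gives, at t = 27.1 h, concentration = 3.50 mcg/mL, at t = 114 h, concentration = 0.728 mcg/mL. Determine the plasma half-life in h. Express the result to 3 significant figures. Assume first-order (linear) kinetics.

38.4 h

k = ln(C₁/C₂) / (t₂ − t₁) = ln(3.50/0.728) / (114 − 27.1)
  = 1.570 / 86.90 = 0.01807 h⁻¹
t½ = ln2 / k = 0.693147 / 0.01807 = 38.36 h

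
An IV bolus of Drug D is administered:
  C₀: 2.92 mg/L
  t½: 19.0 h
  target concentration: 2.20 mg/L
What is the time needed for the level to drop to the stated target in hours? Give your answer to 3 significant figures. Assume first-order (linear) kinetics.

k = ln2 / t½ = 0.693147 / 19.0 = 0.03648 h⁻¹
t = ln(C₀ / C) / k = ln(2.920 / 2.20) / 0.03648
  = ln(1.327) / 0.03648 = 0.2829 / 0.03648 = 7.755 h

7.76 h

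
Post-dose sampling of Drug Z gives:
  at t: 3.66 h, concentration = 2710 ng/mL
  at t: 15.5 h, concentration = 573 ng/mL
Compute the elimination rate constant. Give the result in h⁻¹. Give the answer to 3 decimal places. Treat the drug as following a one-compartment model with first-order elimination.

0.131 h⁻¹

k = ln(C₁/C₂) / (t₂ − t₁) = ln(2710/573) / (15.5 − 3.66)
  = 1.554 / 11.84 = 0.1313 h⁻¹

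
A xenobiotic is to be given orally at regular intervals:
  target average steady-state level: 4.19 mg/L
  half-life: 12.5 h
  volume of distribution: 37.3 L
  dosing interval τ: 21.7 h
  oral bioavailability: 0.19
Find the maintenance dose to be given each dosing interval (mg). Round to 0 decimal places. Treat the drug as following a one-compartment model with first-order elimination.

k = ln2 / t½ = 0.693147 / 12.5 = 0.05545 h⁻¹
CL = k × Vd = 0.05545 × 37.3 = 2.068 L/h
At steady state, F × (Dose/τ) = Css × CL.
Dose = Css × CL × τ / F = 4.19 × 2.068 × 21.7 / 0.19 = 989.6 mg

990 mg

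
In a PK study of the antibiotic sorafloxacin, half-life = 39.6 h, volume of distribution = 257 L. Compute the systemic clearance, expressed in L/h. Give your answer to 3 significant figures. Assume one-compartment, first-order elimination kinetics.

k = ln2 / t½ = 0.693147 / 39.6 = 0.01750 h⁻¹
CL = k × Vd = 0.01750 × 257 = 4.498 L/h

4.50 L/h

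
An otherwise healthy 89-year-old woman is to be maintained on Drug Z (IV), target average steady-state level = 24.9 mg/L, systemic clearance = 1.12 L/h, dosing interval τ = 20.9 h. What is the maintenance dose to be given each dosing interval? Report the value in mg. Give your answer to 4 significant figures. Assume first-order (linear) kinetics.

At steady state, Dose/τ = Css × CL.
Dose = Css × CL × τ = 24.9 × 1.120 × 20.9 = 582.9 mg

582.9 mg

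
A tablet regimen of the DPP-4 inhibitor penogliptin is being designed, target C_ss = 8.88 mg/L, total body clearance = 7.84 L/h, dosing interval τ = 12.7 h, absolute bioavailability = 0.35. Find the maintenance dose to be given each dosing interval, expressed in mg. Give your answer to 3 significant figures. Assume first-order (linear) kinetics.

At steady state, F × (Dose/τ) = Css × CL.
Dose = Css × CL × τ / F = 8.88 × 7.840 × 12.7 / 0.35 = 2526 mg

2530 mg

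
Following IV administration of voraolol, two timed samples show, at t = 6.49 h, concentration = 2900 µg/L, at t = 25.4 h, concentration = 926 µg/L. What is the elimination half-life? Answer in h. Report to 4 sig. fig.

11.48 h

k = ln(C₁/C₂) / (t₂ − t₁) = ln(2900/926) / (25.4 − 6.49)
  = 1.142 / 18.91 = 0.06039 h⁻¹
t½ = ln2 / k = 0.693147 / 0.06039 = 11.48 h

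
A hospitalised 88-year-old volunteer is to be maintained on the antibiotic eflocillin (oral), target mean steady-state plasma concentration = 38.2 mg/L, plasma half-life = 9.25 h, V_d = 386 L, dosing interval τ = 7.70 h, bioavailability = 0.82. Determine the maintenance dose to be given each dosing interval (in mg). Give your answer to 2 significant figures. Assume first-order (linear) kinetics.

k = ln2 / t½ = 0.693147 / 9.25 = 0.07493 h⁻¹
CL = k × Vd = 0.07493 × 386 = 28.92 L/h
At steady state, F × (Dose/τ) = Css × CL.
Dose = Css × CL × τ / F = 38.2 × 28.92 × 7.70 / 0.82 = 10370 mg

10000 mg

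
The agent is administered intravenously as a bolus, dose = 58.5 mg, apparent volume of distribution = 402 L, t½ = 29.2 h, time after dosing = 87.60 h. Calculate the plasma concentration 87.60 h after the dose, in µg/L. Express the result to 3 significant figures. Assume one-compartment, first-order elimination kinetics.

18.2 µg/L

C₀ = Dose / Vd = 58.50 / 402 = 0.1455 mg/L
k = ln2 / t½ = 0.693147 / 29.2 = 0.02374 h⁻¹
t / t½ = 87.60 / 29.2 = 3 half-lives
C = C₀ × (1/2)^3 = 0.1455 × 0.1250 = 0.01819 mg/L
Convert: 0.01819 mg/L × 1000 = 18.19 µg/L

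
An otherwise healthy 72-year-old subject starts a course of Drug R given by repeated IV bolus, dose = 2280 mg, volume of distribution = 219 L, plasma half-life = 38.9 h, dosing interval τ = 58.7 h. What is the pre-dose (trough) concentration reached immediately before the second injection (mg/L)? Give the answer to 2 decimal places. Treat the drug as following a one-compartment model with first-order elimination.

3.66 mg/L

C₀ per dose = Dose / Vd = 2280 / 219 = 10.41 mg/L
k = ln2 / t½ = 0.693147 / 38.9 = 0.01782 h⁻¹
Fraction remaining after one interval: r = e^(−kτ) = e^(−0.01782 × 58.7) = 0.3513
Before dose 2, 1 dose has been given (aged 1τ).
C_trough = C₀ × r = 10.41 × 0.3513 = 3.657 mg/L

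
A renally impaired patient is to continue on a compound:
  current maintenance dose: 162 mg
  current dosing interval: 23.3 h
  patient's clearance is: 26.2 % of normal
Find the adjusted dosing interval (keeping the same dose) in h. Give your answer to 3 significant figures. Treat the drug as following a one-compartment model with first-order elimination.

To keep the same average steady-state level, dosing rate must scale with clearance.
CL ratio = 26.2 / 100 = 0.2620
New interval (same dose) = 23.3 / 0.2620 = 88.93 h

88.9 h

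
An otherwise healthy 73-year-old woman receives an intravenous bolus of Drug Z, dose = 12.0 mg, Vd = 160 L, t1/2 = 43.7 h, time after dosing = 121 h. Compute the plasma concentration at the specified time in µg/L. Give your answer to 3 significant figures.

C₀ = Dose / Vd = 12.00 / 160 = 0.07500 mg/L
k = ln2 / t½ = 0.693147 / 43.7 = 0.01586 h⁻¹
C = C₀ · e^(−k·t) = 0.07500 × e^(−0.01586 × 121)
  = 0.07500 × 0.1467 = 0.01100 mg/L
Convert: 0.01100 mg/L × 1000 = 11.00 µg/L

11.0 µg/L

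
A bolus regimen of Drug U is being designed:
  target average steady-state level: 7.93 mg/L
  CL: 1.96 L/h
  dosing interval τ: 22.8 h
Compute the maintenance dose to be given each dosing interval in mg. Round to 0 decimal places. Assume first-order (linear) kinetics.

354 mg

At steady state, Dose/τ = Css × CL.
Dose = Css × CL × τ = 7.93 × 1.960 × 22.8 = 354.4 mg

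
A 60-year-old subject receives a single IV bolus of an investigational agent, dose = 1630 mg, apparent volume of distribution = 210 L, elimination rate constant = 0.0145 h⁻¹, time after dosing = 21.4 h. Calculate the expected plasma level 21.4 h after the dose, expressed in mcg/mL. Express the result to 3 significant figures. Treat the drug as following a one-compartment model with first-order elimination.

5.69 mcg/mL

C₀ = Dose / Vd = 1630 / 210 = 7.762 mg/L
C = C₀ · e^(−k·t) = 7.762 × e^(−0.01450 × 21.4)
  = 7.762 × 0.7332 = 5.691 mg/L
(5.691 mg/L = 5.691 mcg/mL)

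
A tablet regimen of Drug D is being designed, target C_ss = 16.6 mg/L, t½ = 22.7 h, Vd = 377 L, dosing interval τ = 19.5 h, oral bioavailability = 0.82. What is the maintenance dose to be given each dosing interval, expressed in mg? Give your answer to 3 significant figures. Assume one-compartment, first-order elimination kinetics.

4540 mg

k = ln2 / t½ = 0.693147 / 22.7 = 0.03054 h⁻¹
CL = k × Vd = 0.03054 × 377 = 11.51 L/h
At steady state, F × (Dose/τ) = Css × CL.
Dose = Css × CL × τ / F = 16.6 × 11.51 × 19.5 / 0.82 = 4544 mg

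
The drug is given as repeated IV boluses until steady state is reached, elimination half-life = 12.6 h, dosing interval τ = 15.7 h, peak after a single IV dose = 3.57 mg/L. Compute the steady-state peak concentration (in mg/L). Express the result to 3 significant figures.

k = ln2 / t½ = 0.693147 / 12.6 = 0.05501 h⁻¹
e^(−kτ) = e^(−0.05501 × 15.7) = 0.4216
Accumulation ratio R = 1 / (1 − e^(−kτ)) = 1 / (1 − 0.4216) = 1.729
Steady-state peak = C₀ × R = 3.57 × 1.729 = 6.173 mg/L

6.17 mg/L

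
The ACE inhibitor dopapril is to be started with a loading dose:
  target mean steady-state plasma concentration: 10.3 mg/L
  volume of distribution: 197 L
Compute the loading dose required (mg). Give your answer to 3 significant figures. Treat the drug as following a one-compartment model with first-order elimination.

2030 mg

LD = Css × Vd = 10.3 × 197 = 2029 mg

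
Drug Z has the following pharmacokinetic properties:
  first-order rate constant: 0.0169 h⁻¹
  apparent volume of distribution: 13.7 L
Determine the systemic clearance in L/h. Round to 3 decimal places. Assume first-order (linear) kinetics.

CL = k × Vd = 0.0169 × 13.7 = 0.2315 L/h

0.232 L/h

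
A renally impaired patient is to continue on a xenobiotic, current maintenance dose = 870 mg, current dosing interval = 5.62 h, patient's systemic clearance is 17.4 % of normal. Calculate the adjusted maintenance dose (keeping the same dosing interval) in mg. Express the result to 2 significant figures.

150 mg

To keep the same average steady-state level, dosing rate must scale with clearance.
CL ratio = 17.4 / 100 = 0.1740
New dose (same interval) = 870 × 0.1740 = 151.4 mg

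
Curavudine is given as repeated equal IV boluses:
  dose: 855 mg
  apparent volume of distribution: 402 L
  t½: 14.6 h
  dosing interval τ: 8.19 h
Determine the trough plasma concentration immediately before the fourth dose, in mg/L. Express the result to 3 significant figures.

3.08 mg/L

C₀ per dose = Dose / Vd = 855 / 402 = 2.127 mg/L
k = ln2 / t½ = 0.693147 / 14.6 = 0.04748 h⁻¹
Fraction remaining after one interval: r = e^(−kτ) = e^(−0.04748 × 8.19) = 0.6778
Before dose 4, 3 doses have been given (aged 1τ, 2τ, 3τ).
C_trough = C₀ × (r + r² + … + r^3) = C₀ × r(1−r^3)/(1−r)
        = 2.127 × 0.6778 × (1 − 0.3114) / (1 − 0.6778) = 3.081 mg/L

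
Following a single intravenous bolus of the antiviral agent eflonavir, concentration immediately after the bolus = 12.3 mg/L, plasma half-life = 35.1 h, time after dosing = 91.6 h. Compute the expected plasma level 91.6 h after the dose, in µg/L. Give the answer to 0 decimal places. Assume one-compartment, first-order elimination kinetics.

2015 µg/L

k = ln2 / t½ = 0.693147 / 35.1 = 0.01975 h⁻¹
C = C₀ · e^(−k·t) = 12.30 × e^(−0.01975 × 91.6)
  = 12.30 × 0.1638 = 2.015 mg/L
Convert: 2.015 mg/L × 1000 = 2015 µg/L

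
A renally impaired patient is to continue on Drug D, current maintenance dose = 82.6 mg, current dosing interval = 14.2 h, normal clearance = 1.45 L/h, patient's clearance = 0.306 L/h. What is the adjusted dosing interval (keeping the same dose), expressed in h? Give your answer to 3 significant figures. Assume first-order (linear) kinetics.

67.3 h

To keep the same average steady-state level, dosing rate must scale with clearance.
CL ratio = 0.306 / 1.45 = 0.2110
New interval (same dose) = 14.2 / 0.2110 = 67.30 h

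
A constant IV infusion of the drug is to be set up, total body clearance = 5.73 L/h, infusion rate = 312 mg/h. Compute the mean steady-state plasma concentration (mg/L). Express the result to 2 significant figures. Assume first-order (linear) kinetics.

54 mg/L

At steady state Css = R₀ / CL = 312 / 5.730 = 54.45 mg/L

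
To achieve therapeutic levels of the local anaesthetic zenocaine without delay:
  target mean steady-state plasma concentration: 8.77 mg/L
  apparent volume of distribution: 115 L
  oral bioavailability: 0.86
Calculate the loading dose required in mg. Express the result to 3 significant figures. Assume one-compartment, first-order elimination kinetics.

LD = Css × Vd / F = 8.77 × 115 / 0.86 = 1173 mg

1170 mg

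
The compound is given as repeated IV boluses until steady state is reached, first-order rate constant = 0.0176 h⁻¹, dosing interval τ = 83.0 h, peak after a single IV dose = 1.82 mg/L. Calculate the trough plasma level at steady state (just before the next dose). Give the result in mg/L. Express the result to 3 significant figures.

0.550 mg/L

e^(−kτ) = e^(−0.01760 × 83.0) = 0.2321
Accumulation ratio R = 1 / (1 − e^(−kτ)) = 1 / (1 − 0.2321) = 1.302
Steady-state trough = C₀ × R × e^(−kτ) = 1.82 × 1.302 × 0.2321 = 0.5500 mg/L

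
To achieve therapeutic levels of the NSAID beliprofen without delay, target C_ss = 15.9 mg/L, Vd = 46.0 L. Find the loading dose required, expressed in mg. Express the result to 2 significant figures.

730 mg

LD = Css × Vd = 15.9 × 46.0 = 731.4 mg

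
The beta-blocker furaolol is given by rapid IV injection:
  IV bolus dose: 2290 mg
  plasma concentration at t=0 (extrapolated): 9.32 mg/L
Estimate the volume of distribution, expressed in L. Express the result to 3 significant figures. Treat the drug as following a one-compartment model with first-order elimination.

246 L

Vd = Dose / C₀ = 2290 / 9.32 = 245.7 L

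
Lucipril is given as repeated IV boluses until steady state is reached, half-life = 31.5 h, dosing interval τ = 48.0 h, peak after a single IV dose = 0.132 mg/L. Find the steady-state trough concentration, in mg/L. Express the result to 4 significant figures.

k = ln2 / t½ = 0.693147 / 31.5 = 0.02200 h⁻¹
e^(−kτ) = e^(−0.02200 × 48.0) = 0.3478
Accumulation ratio R = 1 / (1 − e^(−kτ)) = 1 / (1 − 0.3478) = 1.533
Steady-state trough = C₀ × R × e^(−kτ) = 0.132 × 1.533 × 0.3478 = 0.07038 mg/L

0.07038 mg/L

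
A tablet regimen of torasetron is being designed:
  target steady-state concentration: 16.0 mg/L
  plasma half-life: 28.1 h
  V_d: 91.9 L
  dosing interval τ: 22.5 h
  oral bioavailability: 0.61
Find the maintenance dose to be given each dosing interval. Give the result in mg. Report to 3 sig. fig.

k = ln2 / t½ = 0.693147 / 28.1 = 0.02467 h⁻¹
CL = k × Vd = 0.02467 × 91.9 = 2.267 L/h
At steady state, F × (Dose/τ) = Css × CL.
Dose = Css × CL × τ / F = 16.0 × 2.267 × 22.5 / 0.61 = 1338 mg

1340 mg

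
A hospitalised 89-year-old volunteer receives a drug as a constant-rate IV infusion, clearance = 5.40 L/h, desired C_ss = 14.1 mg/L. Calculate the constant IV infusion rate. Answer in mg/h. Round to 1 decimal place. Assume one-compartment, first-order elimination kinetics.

76.1 mg/h

At steady state, infusion rate R₀ = Css × CL = 14.1 × 5.400 = 76.14 mg/h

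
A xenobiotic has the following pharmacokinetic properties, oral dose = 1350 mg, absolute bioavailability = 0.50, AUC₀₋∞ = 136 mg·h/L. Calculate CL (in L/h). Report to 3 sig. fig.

4.96 L/h

CL = F·Dose / AUC = 0.50 × 1350 / 136 = 4.963 L/h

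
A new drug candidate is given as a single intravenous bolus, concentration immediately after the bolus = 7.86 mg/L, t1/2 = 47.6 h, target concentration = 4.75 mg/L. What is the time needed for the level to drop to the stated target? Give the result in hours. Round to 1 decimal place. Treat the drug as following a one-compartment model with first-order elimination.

k = ln2 / t½ = 0.693147 / 47.6 = 0.01456 h⁻¹
t = ln(C₀ / C) / k = ln(7.860 / 4.75) / 0.01456
  = ln(1.655) / 0.01456 = 0.5038 / 0.01456 = 34.60 h

34.6 h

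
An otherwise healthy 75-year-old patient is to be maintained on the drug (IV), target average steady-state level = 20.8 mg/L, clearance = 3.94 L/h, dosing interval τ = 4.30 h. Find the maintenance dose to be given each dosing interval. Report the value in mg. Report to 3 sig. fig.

352 mg

At steady state, Dose/τ = Css × CL.
Dose = Css × CL × τ = 20.8 × 3.940 × 4.30 = 352.4 mg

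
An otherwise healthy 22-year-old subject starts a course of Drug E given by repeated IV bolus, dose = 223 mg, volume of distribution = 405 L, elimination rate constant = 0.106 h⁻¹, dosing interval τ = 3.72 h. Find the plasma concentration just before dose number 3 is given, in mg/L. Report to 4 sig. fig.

C₀ per dose = Dose / Vd = 223 / 405 = 0.5506 mg/L
Fraction remaining after one interval: r = e^(−kτ) = e^(−0.1060 × 3.72) = 0.6741
Before dose 3, 2 doses have been given (aged 1τ, 2τ).
C_trough = C₀ × (r + r²) = 0.5506 × (0.6741 + 0.4544) = 0.6214 mg/L

0.6214 mg/L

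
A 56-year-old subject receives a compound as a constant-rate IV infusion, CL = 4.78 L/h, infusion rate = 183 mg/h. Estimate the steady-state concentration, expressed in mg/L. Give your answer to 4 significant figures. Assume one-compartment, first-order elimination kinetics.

At steady state Css = R₀ / CL = 183 / 4.780 = 38.28 mg/L

38.28 mg/L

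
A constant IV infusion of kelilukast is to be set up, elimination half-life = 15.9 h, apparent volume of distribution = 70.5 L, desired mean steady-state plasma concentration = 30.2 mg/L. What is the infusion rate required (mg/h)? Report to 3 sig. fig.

92.8 mg/h

k = ln2 / t½ = 0.693147 / 15.9 = 0.04359 h⁻¹
CL = k × Vd = 0.04359 × 70.5 = 3.073 L/h
At steady state, infusion rate R₀ = Css × CL = 30.2 × 3.073 = 92.80 mg/h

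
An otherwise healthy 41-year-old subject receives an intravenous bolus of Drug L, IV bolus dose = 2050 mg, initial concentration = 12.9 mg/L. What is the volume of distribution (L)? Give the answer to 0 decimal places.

Vd = Dose / C₀ = 2050 / 12.9 = 158.9 L

159 L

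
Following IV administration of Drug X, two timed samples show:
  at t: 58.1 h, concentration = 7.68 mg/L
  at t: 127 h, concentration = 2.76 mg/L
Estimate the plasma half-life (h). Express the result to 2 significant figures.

k = ln(C₁/C₂) / (t₂ − t₁) = ln(7.68/2.76) / (127 − 58.1)
  = 1.023 / 68.90 = 0.01485 h⁻¹
t½ = ln2 / k = 0.693147 / 0.01485 = 46.68 h

47 h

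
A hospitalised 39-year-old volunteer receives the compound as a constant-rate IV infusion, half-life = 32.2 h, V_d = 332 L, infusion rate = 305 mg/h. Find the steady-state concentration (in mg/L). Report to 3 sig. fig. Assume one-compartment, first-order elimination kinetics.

k = ln2 / t½ = 0.693147 / 32.2 = 0.02153 h⁻¹
CL = k × Vd = 0.02153 × 332 = 7.148 L/h
At steady state Css = R₀ / CL = 305 / 7.148 = 42.67 mg/L

42.7 mg/L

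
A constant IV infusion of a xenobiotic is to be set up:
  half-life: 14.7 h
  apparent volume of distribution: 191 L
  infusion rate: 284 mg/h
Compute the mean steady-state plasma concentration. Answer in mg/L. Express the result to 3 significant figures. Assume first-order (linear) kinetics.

31.5 mg/L

k = ln2 / t½ = 0.693147 / 14.7 = 0.04715 h⁻¹
CL = k × Vd = 0.04715 × 191 = 9.006 L/h
At steady state Css = R₀ / CL = 284 / 9.006 = 31.53 mg/L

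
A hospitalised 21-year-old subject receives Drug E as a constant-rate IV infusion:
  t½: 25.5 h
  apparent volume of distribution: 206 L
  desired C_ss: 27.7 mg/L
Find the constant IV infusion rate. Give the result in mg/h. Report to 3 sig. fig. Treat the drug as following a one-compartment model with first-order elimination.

k = ln2 / t½ = 0.693147 / 25.5 = 0.02718 h⁻¹
CL = k × Vd = 0.02718 × 206 = 5.599 L/h
At steady state, infusion rate R₀ = Css × CL = 27.7 × 5.599 = 155.1 mg/h

155 mg/h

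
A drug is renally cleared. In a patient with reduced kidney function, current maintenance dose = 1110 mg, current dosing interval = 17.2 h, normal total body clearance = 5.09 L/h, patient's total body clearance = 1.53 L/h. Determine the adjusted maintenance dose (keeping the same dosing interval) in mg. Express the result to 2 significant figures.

To keep the same average steady-state level, dosing rate must scale with clearance.
CL ratio = 1.53 / 5.09 = 0.3006
New dose (same interval) = 1110 × 0.3006 = 333.7 mg

330 mg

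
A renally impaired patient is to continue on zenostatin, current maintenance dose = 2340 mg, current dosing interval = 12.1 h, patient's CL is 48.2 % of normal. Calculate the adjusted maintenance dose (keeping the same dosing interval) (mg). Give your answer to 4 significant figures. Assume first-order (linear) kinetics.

1128 mg

To keep the same average steady-state level, dosing rate must scale with clearance.
CL ratio = 48.2 / 100 = 0.4820
New dose (same interval) = 2340 × 0.4820 = 1128 mg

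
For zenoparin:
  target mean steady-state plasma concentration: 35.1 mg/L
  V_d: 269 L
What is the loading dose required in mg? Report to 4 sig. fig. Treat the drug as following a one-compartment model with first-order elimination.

LD = Css × Vd = 35.1 × 269 = 9442 mg

9442 mg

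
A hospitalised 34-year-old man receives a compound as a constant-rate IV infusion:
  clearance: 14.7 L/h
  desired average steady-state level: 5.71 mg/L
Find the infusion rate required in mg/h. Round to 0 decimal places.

At steady state, infusion rate R₀ = Css × CL = 5.71 × 14.70 = 83.94 mg/h

84 mg/h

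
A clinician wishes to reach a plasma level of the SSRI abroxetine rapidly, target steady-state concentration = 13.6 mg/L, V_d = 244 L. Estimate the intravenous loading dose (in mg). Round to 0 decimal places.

LD = Css × Vd = 13.6 × 244 = 3318 mg

3318 mg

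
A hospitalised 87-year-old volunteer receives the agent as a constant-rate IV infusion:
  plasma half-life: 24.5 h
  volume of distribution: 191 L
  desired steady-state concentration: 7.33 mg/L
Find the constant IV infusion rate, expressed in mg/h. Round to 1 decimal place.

k = ln2 / t½ = 0.693147 / 24.5 = 0.02829 h⁻¹
CL = k × Vd = 0.02829 × 191 = 5.403 L/h
At steady state, infusion rate R₀ = Css × CL = 7.33 × 5.403 = 39.60 mg/h

39.6 mg/h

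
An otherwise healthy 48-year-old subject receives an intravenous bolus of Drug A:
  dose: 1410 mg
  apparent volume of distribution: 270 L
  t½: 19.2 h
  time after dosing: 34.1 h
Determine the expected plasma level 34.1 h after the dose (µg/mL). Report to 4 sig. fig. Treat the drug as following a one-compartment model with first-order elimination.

C₀ = Dose / Vd = 1410 / 270 = 5.222 mg/L
k = ln2 / t½ = 0.693147 / 19.2 = 0.03610 h⁻¹
C = C₀ · e^(−k·t) = 5.222 × e^(−0.03610 × 34.1)
  = 5.222 × 0.2920 = 1.525 mg/L
(1.525 mg/L = 1.525 µg/mL)

1.525 µg/mL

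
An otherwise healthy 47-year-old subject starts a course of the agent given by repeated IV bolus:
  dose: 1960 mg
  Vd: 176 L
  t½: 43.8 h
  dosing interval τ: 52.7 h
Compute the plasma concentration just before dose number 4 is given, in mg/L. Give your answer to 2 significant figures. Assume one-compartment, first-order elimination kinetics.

7.8 mg/L

C₀ per dose = Dose / Vd = 1960 / 176 = 11.14 mg/L
k = ln2 / t½ = 0.693147 / 43.8 = 0.01583 h⁻¹
Fraction remaining after one interval: r = e^(−kτ) = e^(−0.01583 × 52.7) = 0.4342
Before dose 4, 3 doses have been given (aged 1τ, 2τ, 3τ).
C_trough = C₀ × (r + r² + … + r^3) = C₀ × r(1−r^3)/(1−r)
        = 11.14 × 0.4342 × (1 − 0.08186) / (1 − 0.4342) = 7.849 mg/L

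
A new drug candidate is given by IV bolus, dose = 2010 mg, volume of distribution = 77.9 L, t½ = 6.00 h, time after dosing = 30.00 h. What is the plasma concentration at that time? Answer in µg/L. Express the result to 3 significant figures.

806 µg/L

C₀ = Dose / Vd = 2010 / 77.9 = 25.80 mg/L
k = ln2 / t½ = 0.693147 / 6.00 = 0.1155 h⁻¹
t / t½ = 30.00 / 6.00 = 5 half-lives
C = C₀ × (1/2)^5 = 25.80 × 0.03125 = 0.8063 mg/L
Convert: 0.8063 mg/L × 1000 = 806.3 µg/L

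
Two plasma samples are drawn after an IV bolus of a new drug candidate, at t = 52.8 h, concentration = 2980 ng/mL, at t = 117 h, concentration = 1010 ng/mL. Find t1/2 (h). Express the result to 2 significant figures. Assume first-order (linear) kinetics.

41 h

k = ln(C₁/C₂) / (t₂ − t₁) = ln(2980/1010) / (117 − 52.8)
  = 1.082 / 64.20 = 0.01685 h⁻¹
t½ = ln2 / k = 0.693147 / 0.01685 = 41.14 h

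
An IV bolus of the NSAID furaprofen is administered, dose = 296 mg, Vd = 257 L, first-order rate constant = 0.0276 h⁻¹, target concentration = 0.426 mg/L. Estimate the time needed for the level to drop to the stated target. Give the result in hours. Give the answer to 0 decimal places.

C₀ = Dose / Vd = 296.0 / 257 = 1.152 mg/L
t = ln(C₀ / C) / k = ln(1.152 / 0.426) / 0.02760
  = ln(2.704) / 0.02760 = 0.9947 / 0.02760 = 36.04 h

36 h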